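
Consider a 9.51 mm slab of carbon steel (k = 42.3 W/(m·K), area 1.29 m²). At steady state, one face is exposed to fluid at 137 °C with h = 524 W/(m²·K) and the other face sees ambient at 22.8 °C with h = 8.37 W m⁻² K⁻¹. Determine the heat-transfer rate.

Q = 1210 W

Resistance network (inner→outer):
  R_conv,in = 1/(hA) = 1/(524·1.29) = 0.001479 K/W
  R_carbon steel = L/(kA) = 0.00951/(42.3·1.29) = 1.743×10^-4 K/W
  R_conv,out = 1/(hA) = 1/(8.37·1.29) = 0.09262 K/W
ΣR = 0.001479 + 1.743×10^-4 + 0.09262 = 0.09427 K/W
Q = ΔT/ΣR = (137 °C − 22.8 °C)/0.09427 = 1210 W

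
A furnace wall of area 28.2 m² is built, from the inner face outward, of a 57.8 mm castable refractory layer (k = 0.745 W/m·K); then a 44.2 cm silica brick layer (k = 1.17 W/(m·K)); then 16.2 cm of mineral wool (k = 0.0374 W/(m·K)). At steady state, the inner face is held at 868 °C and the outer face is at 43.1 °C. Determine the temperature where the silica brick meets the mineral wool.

T = 790 °C

Resistance network (inner→outer):
  R_castable refractory = L/(kA) = 0.0578/(0.745·28.2) = 0.002751 K/W
  R_silica brick = L/(kA) = 0.442/(1.17·28.2) = 0.01340 K/W
  R_mineral wool = L/(kA) = 0.162/(0.0374·28.2) = 0.1536 K/W
ΣR = 0.002751 + 0.01340 + 0.1536 = 0.1698 K/W
Q = ΔT/ΣR = (868 °C − 43.1 °C)/0.1698 = 4858 W
From the inner boundary to the silica brick/mineral wool interface, ΣR_partial = 0.01615 K/W.
T_interface = T_in − Q·ΣR_partial = 868 °C − (4858)(0.01615) = 790 °C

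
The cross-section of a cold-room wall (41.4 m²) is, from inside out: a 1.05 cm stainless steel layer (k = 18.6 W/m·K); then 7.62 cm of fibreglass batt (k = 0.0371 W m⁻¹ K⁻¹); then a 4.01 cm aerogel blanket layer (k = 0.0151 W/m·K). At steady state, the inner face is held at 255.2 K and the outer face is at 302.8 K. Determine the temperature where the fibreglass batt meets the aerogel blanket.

T = 275.96 K

Resistance network (inner→outer):
  R_stainless steel = L/(kA) = 0.0105/(18.6·41.4) = 1.364×10^-5 K/W
  R_fibreglass batt = L/(kA) = 0.0762/(0.0371·41.4) = 0.04961 K/W
  R_aerogel blanket = L/(kA) = 0.0401/(0.0151·41.4) = 0.06415 K/W
ΣR = 1.364×10^-5 + 0.04961 + 0.06415 = 0.1138 K/W
Q = ΔT/ΣR = (255.2 K − 302.8 K)/0.1138 = -418.3 W
From the inner boundary to the fibreglass batt/aerogel blanket interface, ΣR_partial = 0.04962 K/W.
T_interface = T_in − Q·ΣR_partial = 255.2 K − (-418.3)(0.04962) = 275.96 K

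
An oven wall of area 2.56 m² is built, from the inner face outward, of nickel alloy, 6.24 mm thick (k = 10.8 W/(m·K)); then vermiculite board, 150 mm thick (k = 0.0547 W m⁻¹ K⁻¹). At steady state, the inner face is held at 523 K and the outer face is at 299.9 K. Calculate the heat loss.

Series thermal resistances, inner to outer:
  R_nickel alloy = L/(kA) = 0.00624/(10.8·2.56) = 2.257×10^-4 K/W
  R_vermiculite board = L/(kA) = 0.150/(0.0547·2.56) = 1.071 K/W
ΣR = 2.257×10^-4 + 1.071 = 1.071 K/W
Q = ΔT/ΣR = (523 K − 299.9 K)/1.071 = 208 W

Q = 208 W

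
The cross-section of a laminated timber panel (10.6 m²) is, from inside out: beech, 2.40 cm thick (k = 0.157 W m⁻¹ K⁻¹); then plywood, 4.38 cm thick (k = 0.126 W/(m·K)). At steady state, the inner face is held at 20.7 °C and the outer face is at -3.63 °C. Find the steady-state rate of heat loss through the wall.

Q = 515 W

Treat each layer as a resistance in series:
  R_beech = L/(kA) = 0.0240/(0.157·10.6) = 0.01442 K/W
  R_plywood = L/(kA) = 0.0438/(0.126·10.6) = 0.03279 K/W
ΣR = 0.01442 + 0.03279 = 0.04721 K/W
Q = ΔT/ΣR = (20.7 °C − -3.63 °C)/0.04721 = 515 W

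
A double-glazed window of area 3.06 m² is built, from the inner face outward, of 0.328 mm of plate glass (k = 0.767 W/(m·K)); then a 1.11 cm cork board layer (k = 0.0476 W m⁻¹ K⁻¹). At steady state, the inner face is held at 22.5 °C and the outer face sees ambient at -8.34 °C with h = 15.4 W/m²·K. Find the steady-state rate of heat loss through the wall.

Q = 316 W

Resistance network (inner→outer):
  R_plate glass = L/(kA) = 3.28×10^-4/(0.767·3.06) = 1.398×10^-4 K/W
  R_cork board = L/(kA) = 0.0111/(0.0476·3.06) = 0.07621 K/W
  R_conv,out = 1/(hA) = 1/(15.4·3.06) = 0.02122 K/W
ΣR = 1.398×10^-4 + 0.07621 + 0.02122 = 0.09757 K/W
Q = ΔT/ΣR = (22.5 °C − -8.34 °C)/0.09757 = 316 W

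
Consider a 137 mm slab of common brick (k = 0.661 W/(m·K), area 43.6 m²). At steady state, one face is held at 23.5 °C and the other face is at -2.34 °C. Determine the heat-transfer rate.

Q = kA·ΔT/L = 0.661 × 43.6 × |23.5 °C − -2.34 °C| / 0.137 = 5440 W

Q = 5.44 kW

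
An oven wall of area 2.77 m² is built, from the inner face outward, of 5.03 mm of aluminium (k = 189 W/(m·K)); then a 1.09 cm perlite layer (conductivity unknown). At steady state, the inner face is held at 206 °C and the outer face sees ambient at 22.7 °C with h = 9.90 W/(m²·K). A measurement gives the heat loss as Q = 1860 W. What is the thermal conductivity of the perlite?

ΣR = ΔT/Q = |206 − 22.7|/1860 = 0.09855 K/W
Known resistances:
  R_aluminium = L/(kA) = 0.00503/(189·2.77) = 9.608×10^-6 K/W
  R_conv,out = 1/(hA) = 1/(9.90·2.77) = 0.03647 K/W
R_perlite = ΣR − ΣR_known = 0.09855 − 0.03648 = 0.06207 K/W
L/(kA) = 0.06207 ⇒ k = 0.0109/(0.06207·2.77) = 0.0634 W/m·K

k = 0.0634 W/m·K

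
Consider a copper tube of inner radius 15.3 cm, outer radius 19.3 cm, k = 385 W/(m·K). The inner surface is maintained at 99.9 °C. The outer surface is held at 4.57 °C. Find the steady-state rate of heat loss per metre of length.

Q' = 2πk·ΔT/ln(r₂/r₁) = 2π × 385 × 95.33 / ln(0.193/0.153) = 9.93×10^5 W/m

Q' = 9.93×10^5 W/m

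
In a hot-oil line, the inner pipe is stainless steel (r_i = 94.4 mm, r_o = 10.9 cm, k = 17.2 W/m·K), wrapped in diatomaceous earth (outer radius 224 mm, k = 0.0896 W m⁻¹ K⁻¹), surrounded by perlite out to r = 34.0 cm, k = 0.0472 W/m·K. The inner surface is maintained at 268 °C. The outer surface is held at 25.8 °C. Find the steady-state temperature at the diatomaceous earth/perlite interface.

T = 153 °C

Resistance network (inner→outer):
  R'_stainless steel = ln(0.109/0.0944)/(2πk) = 0.1438/(2π·17.2) = 0.001331 m·K/W
  R'_diatomaceous earth = ln(0.224/0.109)/(2πk) = 0.7203/(2π·0.0896) = 1.279 m·K/W
  R'_perlite = ln(0.340/0.224)/(2πk) = 0.4173/(2π·0.0472) = 1.407 m·K/W
ΣR = 0.001331 + 1.279 + 1.407 = 2.687 m·K/W
Q' = ΔT/ΣR = (268 °C − 25.8 °C)/2.687 = 90.14 W/m
From the inner boundary to the diatomaceous earth/perlite interface, ΣR_partial = 1.280 m·K/W.
T_interface = T_in − Q'·ΣR_partial = 268 °C − (90.14)(1.280) = 153 °C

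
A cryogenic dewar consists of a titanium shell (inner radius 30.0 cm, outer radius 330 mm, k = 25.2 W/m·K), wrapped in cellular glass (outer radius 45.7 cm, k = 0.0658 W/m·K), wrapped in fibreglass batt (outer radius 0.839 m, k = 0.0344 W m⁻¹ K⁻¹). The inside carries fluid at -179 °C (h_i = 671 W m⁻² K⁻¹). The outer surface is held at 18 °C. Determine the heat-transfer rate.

Series thermal resistances, inner to outer:
  R_conv,in = 1/(4πr²h) = 1/(4π·0.300²·671) = 0.001318 K/W
  R_titanium = (1/0.300 − 1/0.330)/(4πk) = 0.3030/(4π·25.2) = 9.569×10^-4 K/W
  R_cellular glass = (1/0.330 − 1/0.457)/(4πk) = 0.8421/(4π·0.0658) = 1.018 K/W
  R_fibreglass batt = (1/0.457 − 1/0.839)/(4πk) = 0.9963/(4π·0.0344) = 2.305 K/W
ΣR = 0.001318 + 9.569×10^-4 + 1.018 + 2.305 = 3.325 K/W
Q = ΔT/ΣR = (-179 °C − 18 °C)/3.325 = -59.2 W
(Negative Q ⇒ heat flows inward; heat gain = 59.2 W.)

Q = 59.2 W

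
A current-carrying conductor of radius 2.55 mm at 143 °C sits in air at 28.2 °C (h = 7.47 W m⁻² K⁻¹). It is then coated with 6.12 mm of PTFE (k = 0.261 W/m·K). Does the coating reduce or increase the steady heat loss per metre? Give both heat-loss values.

increases: 13.7 → 35.8 W/m

Critical radius for a cylinder: r_cr = k/h = 0.0349 m = 3.49 cm.
Outer radius after coating: r₂ = 0.00255 + 0.00612 = 0.00867 m.
Since r₁ < r_cr and r₂ ≤ r_cr, the coating moves toward the maximum at r_cr — heat loss rises.
Bare: R = 1/(2πr₁h) = 8.355 m·K/W; Q = 114.8/8.355 = 13.7 W/m.
Coated: R = R_cond + R_conv = 3.204 m·K/W; Q = 114.8/3.204 = 35.8 W/m.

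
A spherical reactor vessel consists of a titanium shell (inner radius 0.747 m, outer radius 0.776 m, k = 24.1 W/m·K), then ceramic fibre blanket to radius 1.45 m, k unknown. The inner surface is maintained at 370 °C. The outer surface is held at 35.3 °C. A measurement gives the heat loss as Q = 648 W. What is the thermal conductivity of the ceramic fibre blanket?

k = 0.0923 W/m·K

ΣR = ΔT/Q = |370 − 35.3|/648 = 0.5165 K/W
Known resistances:
  R_titanium = (1/0.747 − 1/0.776)/(4πk) = 0.05003/(4π·24.1) = 1.652×10^-4 K/W
R_ceramic fibre blanket = ΣR − ΣR_known = 0.5165 − 1.652×10^-4 = 0.5163 K/W
(1/r₁−1/r₂)/(4πk) = 0.5163 ⇒ k = 0.5990/(4π·0.5163) = 0.0923 W/m·K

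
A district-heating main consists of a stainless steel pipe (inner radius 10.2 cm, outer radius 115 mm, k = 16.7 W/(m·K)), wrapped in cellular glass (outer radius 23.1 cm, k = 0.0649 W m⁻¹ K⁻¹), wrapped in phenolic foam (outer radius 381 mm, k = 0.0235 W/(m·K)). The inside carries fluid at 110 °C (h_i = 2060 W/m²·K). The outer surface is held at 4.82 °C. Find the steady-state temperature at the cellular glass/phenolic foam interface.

T = 74.7 °C

Treat each layer as a resistance in series:
  R'_conv,in = 1/(2πr h) = 1/(2π·0.102·2060) = 7.574×10^-4 m·K/W
  R'_stainless steel = ln(0.115/0.102)/(2πk) = 0.1200/(2π·16.7) = 0.001143 m·K/W
  R'_cellular glass = ln(0.231/0.115)/(2πk) = 0.6975/(2π·0.0649) = 1.710 m·K/W
  R'_phenolic foam = ln(0.381/0.231)/(2πk) = 0.5004/(2π·0.0235) = 3.389 m·K/W
ΣR = 7.574×10^-4 + 0.001143 + 1.710 + 3.389 = 5.101 m·K/W
Q' = ΔT/ΣR = (110 °C − 4.82 °C)/5.101 = 20.62 W/m
From the inner boundary to the cellular glass/phenolic foam interface, ΣR_partial = 1.712 m·K/W.
T_interface = T_in − Q'·ΣR_partial = 110 °C − (20.62)(1.712) = 74.7 °C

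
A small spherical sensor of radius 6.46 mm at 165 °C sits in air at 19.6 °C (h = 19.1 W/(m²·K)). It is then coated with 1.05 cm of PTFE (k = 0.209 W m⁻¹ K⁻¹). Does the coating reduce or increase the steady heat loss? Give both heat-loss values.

increases: 1.46 → 2.85 W

Critical radius for a sphere: r_cr = 2k/h = 0.0219 m = 2.19 cm.
Outer radius after coating: r₂ = 0.00646 + 0.0105 = 0.01696 m.
Since r₁ < r_cr and r₂ ≤ r_cr, the coating moves toward the maximum at r_cr — heat loss rises.
Bare: R = 1/(4πr₁²h) = 99.84 K/W; Q = 145.4/99.84 = 1.46 W.
Coated: R = R_cond + R_conv = 50.97 K/W; Q = 145.4/50.97 = 2.85 W.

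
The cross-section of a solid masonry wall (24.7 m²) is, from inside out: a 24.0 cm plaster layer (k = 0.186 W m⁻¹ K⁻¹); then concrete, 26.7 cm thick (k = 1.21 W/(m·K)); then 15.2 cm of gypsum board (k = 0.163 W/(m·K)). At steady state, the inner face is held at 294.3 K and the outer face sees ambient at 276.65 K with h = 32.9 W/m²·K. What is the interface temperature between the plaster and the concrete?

Series thermal resistances, inner to outer:
  R_plaster = L/(kA) = 0.240/(0.186·24.7) = 0.05224 K/W
  R_concrete = L/(kA) = 0.267/(1.21·24.7) = 0.008934 K/W
  R_gypsum board = L/(kA) = 0.152/(0.163·24.7) = 0.03775 K/W
  R_conv,out = 1/(hA) = 1/(32.9·24.7) = 0.001231 K/W
ΣR = 0.05224 + 0.008934 + 0.03775 + 0.001231 = 0.1002 K/W
Q = ΔT/ΣR = (294.3 K − 276.65 K)/0.1002 = 176.1 W
From the inner boundary to the plaster/concrete interface, ΣR_partial = 0.05224 K/W.
T_interface = T_in − Q·ΣR_partial = 294.3 K − (176.1)(0.05224) = 285.1 K

T = 285.1 K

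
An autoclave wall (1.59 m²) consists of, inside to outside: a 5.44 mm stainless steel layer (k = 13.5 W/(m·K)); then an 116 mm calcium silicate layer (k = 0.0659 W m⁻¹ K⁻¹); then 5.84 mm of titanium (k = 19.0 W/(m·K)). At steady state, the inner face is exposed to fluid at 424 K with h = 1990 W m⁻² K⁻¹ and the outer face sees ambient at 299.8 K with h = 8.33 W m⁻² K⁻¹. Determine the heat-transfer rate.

Q = 105 W

Resistance network (inner→outer):
  R_conv,in = 1/(hA) = 1/(1990·1.59) = 3.160×10^-4 K/W
  R_stainless steel = L/(kA) = 0.00544/(13.5·1.59) = 2.534×10^-4 K/W
  R_calcium silicate = L/(kA) = 0.116/(0.0659·1.59) = 1.107 K/W
  R_titanium = L/(kA) = 0.00584/(19.0·1.59) = 1.933×10^-4 K/W
  R_conv,out = 1/(hA) = 1/(8.33·1.59) = 0.07550 K/W
ΣR = 3.160×10^-4 + 2.534×10^-4 + 1.107 + 1.933×10^-4 + 0.07550 = 1.183 K/W
Q = ΔT/ΣR = (424 K − 299.8 K)/1.183 = 105 W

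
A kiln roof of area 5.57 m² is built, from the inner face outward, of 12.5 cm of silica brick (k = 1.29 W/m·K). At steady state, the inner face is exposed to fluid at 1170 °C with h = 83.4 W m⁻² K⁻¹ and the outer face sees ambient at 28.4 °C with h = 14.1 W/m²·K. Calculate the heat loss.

Q = 35.4 kW

Treat each layer as a resistance in series:
  R_conv,in = 1/(hA) = 1/(83.4·5.57) = 0.002153 K/W
  R_silica brick = L/(kA) = 0.125/(1.29·5.57) = 0.01740 K/W
  R_conv,out = 1/(hA) = 1/(14.1·5.57) = 0.01273 K/W
ΣR = 0.002153 + 0.01740 + 0.01273 = 0.03228 K/W
Q = ΔT/ΣR = (1170 °C − 28.4 °C)/0.03228 = 35400 W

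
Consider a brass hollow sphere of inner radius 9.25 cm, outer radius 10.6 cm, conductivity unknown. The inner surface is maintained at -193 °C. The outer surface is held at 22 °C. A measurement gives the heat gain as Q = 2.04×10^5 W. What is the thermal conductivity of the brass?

k = 104 W/m·K

ΣR = ΔT/Q = |-193 − 22|/2.04×10^5 = 0.001054 K/W
(1/r₁−1/r₂)/(4πk) = 0.001054 ⇒ k = 1.377/(4π·0.001054) = 104 W/m·K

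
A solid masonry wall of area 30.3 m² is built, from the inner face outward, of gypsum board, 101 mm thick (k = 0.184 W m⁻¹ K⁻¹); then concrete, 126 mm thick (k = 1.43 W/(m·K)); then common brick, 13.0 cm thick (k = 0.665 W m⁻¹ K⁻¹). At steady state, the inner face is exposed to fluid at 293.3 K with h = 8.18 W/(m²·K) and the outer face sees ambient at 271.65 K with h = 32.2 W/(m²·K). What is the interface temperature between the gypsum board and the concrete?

Resistance network (inner→outer):
  R_conv,in = 1/(hA) = 1/(8.18·30.3) = 0.004035 K/W
  R_gypsum board = L/(kA) = 0.101/(0.184·30.3) = 0.01812 K/W
  R_concrete = L/(kA) = 0.126/(1.43·30.3) = 0.002908 K/W
  R_common brick = L/(kA) = 0.130/(0.665·30.3) = 0.006452 K/W
  R_conv,out = 1/(hA) = 1/(32.2·30.3) = 0.001025 K/W
ΣR = 0.004035 + 0.01812 + 0.002908 + 0.006452 + 0.001025 = 0.03254 K/W
Q = ΔT/ΣR = (293.3 K − 271.65 K)/0.03254 = 665.3 W
From the inner boundary to the gypsum board/concrete interface, ΣR_partial = 0.02216 K/W.
T_interface = T_in − Q·ΣR_partial = 293.3 K − (665.3)(0.02216) = 278.56 K

T = 278.56 K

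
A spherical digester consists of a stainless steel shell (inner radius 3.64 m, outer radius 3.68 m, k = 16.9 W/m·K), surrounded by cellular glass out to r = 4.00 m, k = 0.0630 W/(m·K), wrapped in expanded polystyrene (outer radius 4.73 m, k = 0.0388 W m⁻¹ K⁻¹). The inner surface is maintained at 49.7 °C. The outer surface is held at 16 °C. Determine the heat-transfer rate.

Treat each layer as a resistance in series:
  R_stainless steel = (1/3.64 − 1/3.68)/(4πk) = 0.002986/(4π·16.9) = 1.406×10^-5 K/W
  R_cellular glass = (1/3.68 − 1/4.00)/(4πk) = 0.02174/(4π·0.0630) = 0.02746 K/W
  R_expanded polystyrene = (1/4.00 − 1/4.73)/(4πk) = 0.03858/(4π·0.0388) = 0.07913 K/W
ΣR = 1.406×10^-5 + 0.02746 + 0.07913 = 0.1066 K/W
Q = ΔT/ΣR = (49.7 °C − 16 °C)/0.1066 = 316 W

Q = 316 W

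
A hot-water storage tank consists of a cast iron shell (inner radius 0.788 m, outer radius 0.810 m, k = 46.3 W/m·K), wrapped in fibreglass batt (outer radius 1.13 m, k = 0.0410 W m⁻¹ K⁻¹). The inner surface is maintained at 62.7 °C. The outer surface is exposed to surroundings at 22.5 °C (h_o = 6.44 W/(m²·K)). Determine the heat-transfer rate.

Q = 58.4 W

Treat each layer as a resistance in series:
  R_cast iron = (1/0.788 − 1/0.810)/(4πk) = 0.03447/(4π·46.3) = 5.924×10^-5 K/W
  R_fibreglass batt = (1/0.810 − 1/1.13)/(4πk) = 0.3496/(4π·0.0410) = 0.6786 K/W
  R_conv,out = 1/(4πr²h) = 1/(4π·1.13²·6.44) = 0.009677 K/W
ΣR = 5.924×10^-5 + 0.6786 + 0.009677 = 0.6883 K/W
Q = ΔT/ΣR = (62.7 °C − 22.5 °C)/0.6883 = 58.4 W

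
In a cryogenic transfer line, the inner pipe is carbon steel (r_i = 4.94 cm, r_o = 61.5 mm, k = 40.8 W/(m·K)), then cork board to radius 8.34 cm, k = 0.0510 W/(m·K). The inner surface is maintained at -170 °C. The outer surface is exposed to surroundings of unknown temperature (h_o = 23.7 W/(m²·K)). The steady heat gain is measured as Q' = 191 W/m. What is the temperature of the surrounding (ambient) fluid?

T_out = 27.1 °C

Series resistances:
  R'_carbon steel = ln(0.0615/0.0494)/(2πk) = 0.2191/(2π·40.8) = 8.546×10^-4 m·K/W
  R'_cork board = ln(0.0834/0.0615)/(2πk) = 0.3046/(2π·0.0510) = 0.9506 m·K/W
  R'_conv,out = 1/(2πr h) = 1/(2π·0.0834·23.7) = 0.08052 m·K/W
ΣR = 1.032 m·K/W
ΔT = Q'·ΣR = 191 × 1.032 = 197.1 K
Heat flows inward, so T_out = T_in + ΔT = -170 + 197.1 = 27.1 °C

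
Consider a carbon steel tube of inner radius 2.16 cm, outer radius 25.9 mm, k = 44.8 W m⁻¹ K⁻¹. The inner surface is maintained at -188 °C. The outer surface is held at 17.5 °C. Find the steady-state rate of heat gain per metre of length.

Q' = 3.19×10^5 W/m

Q' = 2πk·ΔT/ln(r₂/r₁) = 2π × 44.8 × 205.5 / ln(0.0259/0.0216) = 3.19×10^5 W/m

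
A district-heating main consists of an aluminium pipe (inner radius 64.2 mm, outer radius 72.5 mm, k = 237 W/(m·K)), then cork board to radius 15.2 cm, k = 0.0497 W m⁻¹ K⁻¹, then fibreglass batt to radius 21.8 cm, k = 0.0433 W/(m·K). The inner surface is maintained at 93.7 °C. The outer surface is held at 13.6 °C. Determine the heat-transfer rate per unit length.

Q' = 21.7 W/m

Series thermal resistances, inner to outer:
  R'_aluminium = ln(0.0725/0.0642)/(2πk) = 0.1216/(2π·237) = 8.165×10^-5 m·K/W
  R'_cork board = ln(0.152/0.0725)/(2πk) = 0.7403/(2π·0.0497) = 2.371 m·K/W
  R'_fibreglass batt = ln(0.218/0.152)/(2πk) = 0.3606/(2π·0.0433) = 1.325 m·K/W
ΣR = 8.165×10^-5 + 2.371 + 1.325 = 3.696 m·K/W
Q' = ΔT/ΣR = (93.7 °C − 13.6 °C)/3.696 = 21.7 W/m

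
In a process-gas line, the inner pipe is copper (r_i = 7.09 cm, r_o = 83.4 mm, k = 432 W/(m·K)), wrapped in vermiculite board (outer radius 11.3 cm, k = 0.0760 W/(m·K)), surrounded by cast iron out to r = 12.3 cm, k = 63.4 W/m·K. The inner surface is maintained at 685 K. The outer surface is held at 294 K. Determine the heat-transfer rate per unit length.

Resistance network (inner→outer):
  R'_copper = ln(0.0834/0.0709)/(2πk) = 0.1624/(2π·432) = 5.982×10^-5 m·K/W
  R'_vermiculite board = ln(0.113/0.0834)/(2πk) = 0.3037/(2π·0.0760) = 0.6361 m·K/W
  R'_cast iron = ln(0.123/0.113)/(2πk) = 0.08480/(2π·63.4) = 2.129×10^-4 m·K/W
ΣR = 5.982×10^-5 + 0.6361 + 2.129×10^-4 = 0.6364 m·K/W
Q' = ΔT/ΣR = (685 K − 294 K)/0.6364 = 614 W/m

Q' = 614 W/m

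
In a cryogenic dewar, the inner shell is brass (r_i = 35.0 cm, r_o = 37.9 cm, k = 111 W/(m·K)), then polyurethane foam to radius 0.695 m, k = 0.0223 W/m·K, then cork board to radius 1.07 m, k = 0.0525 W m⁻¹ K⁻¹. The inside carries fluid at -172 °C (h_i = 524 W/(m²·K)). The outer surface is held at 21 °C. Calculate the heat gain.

Q = 38.2 W

Treat each layer as a resistance in series:
  R_conv,in = 1/(4πr²h) = 1/(4π·0.350²·524) = 0.001240 K/W
  R_brass = (1/0.350 − 1/0.379)/(4πk) = 0.2186/(4π·111) = 1.567×10^-4 K/W
  R_polyurethane foam = (1/0.379 − 1/0.695)/(4πk) = 1.200/(4π·0.0223) = 4.281 K/W
  R_cork board = (1/0.695 − 1/1.07)/(4πk) = 0.5043/(4π·0.0525) = 0.7644 K/W
ΣR = 0.001240 + 1.567×10^-4 + 4.281 + 0.7644 = 5.047 K/W
Q = ΔT/ΣR = (-172 °C − 21 °C)/5.047 = -38.2 W
(Negative Q ⇒ heat flows inward; heat gain = 38.2 W.)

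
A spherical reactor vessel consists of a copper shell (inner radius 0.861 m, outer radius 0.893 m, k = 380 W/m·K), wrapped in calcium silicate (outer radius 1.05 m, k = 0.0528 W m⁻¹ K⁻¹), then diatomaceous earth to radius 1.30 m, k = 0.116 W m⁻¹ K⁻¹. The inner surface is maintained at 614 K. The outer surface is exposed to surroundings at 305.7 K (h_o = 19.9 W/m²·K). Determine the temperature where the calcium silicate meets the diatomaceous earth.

Resistance network (inner→outer):
  R_copper = (1/0.861 − 1/0.893)/(4πk) = 0.04162/(4π·380) = 8.716×10^-6 K/W
  R_calcium silicate = (1/0.893 − 1/1.05)/(4πk) = 0.1674/(4π·0.0528) = 0.2524 K/W
  R_diatomaceous earth = (1/1.05 − 1/1.30)/(4πk) = 0.1832/(4π·0.116) = 0.1256 K/W
  R_conv,out = 1/(4πr²h) = 1/(4π·1.30²·19.9) = 0.002366 K/W
ΣR = 8.716×10^-6 + 0.2524 + 0.1256 + 0.002366 = 0.3804 K/W
Q = ΔT/ΣR = (614 K − 305.7 K)/0.3804 = 810.5 W
From the inner boundary to the calcium silicate/diatomaceous earth interface, ΣR_partial = 0.2524 K/W.
T_interface = T_in − Q·ΣR_partial = 614 K − (810.5)(0.2524) = 409 K

T = 409 K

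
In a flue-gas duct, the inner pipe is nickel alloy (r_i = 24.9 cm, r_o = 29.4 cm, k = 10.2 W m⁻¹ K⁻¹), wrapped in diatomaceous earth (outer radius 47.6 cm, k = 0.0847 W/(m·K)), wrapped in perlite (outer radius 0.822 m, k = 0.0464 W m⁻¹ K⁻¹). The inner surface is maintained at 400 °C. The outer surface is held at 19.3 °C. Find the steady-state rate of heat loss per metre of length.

Q' = 137 W/m

Resistance network (inner→outer):
  R'_nickel alloy = ln(0.294/0.249)/(2πk) = 0.1661/(2π·10.2) = 0.002592 m·K/W
  R'_diatomaceous earth = ln(0.476/0.294)/(2πk) = 0.4818/(2π·0.0847) = 0.9054 m·K/W
  R'_perlite = ln(0.822/0.476)/(2πk) = 0.5463/(2π·0.0464) = 1.874 m·K/W
ΣR = 0.002592 + 0.9054 + 1.874 = 2.782 m·K/W
Q' = ΔT/ΣR = (400 °C − 19.3 °C)/2.782 = 137 W/m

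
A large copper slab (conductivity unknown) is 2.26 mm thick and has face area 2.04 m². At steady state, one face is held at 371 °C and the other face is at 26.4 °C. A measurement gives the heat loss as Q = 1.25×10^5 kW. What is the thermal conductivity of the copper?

k = 402 W/m·K

ΣR = ΔT/Q = |371 − 26.4|/1.25×10^8 = 2.757×10^-6 K/W
L/(kA) = 2.757×10^-6 ⇒ k = 0.00226/(2.757×10^-6·2.04) = 402 W/m·K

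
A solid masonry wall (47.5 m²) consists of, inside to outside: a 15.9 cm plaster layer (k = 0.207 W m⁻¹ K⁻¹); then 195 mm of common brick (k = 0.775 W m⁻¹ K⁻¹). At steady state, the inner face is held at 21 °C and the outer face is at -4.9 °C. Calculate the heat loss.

Resistance network (inner→outer):
  R_plaster = L/(kA) = 0.159/(0.207·47.5) = 0.01617 K/W
  R_common brick = L/(kA) = 0.195/(0.775·47.5) = 0.005297 K/W
ΣR = 0.01617 + 0.005297 = 0.02147 K/W
Q = ΔT/ΣR = (21 °C − -4.9 °C)/0.02147 = 1210 W

Q = 1210 W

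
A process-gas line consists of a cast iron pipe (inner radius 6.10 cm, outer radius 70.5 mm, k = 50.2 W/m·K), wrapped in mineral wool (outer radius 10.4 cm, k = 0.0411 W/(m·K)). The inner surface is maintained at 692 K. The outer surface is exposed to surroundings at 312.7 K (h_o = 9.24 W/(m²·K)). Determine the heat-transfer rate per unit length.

Q' = 227 W/m

Resistance network (inner→outer):
  R'_cast iron = ln(0.0705/0.0610)/(2πk) = 0.1447/(2π·50.2) = 4.589×10^-4 m·K/W
  R'_mineral wool = ln(0.104/0.0705)/(2πk) = 0.3888/(2π·0.0411) = 1.505 m·K/W
  R'_conv,out = 1/(2πr h) = 1/(2π·0.104·9.24) = 0.1656 m·K/W
ΣR = 4.589×10^-4 + 1.505 + 0.1656 = 1.671 m·K/W
Q' = ΔT/ΣR = (692 K − 312.7 K)/1.671 = 227 W/m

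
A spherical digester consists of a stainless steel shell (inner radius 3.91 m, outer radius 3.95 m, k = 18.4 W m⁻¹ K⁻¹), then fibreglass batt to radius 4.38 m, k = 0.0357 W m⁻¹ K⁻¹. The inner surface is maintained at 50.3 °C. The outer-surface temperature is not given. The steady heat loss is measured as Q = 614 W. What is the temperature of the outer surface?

Series resistances:
  R_stainless steel = (1/3.91 − 1/3.95)/(4πk) = 0.002590/(4π·18.4) = 1.120×10^-5 K/W
  R_fibreglass batt = (1/3.95 − 1/4.38)/(4πk) = 0.02485/(4π·0.0357) = 0.05540 K/W
ΣR = 0.05541 K/W
ΔT = Q·ΣR = 614 × 0.05541 = 34.02 K
Heat flows outward, so T_out = T_in − ΔT = 50.3 − 34.02 = 16.3 °C

T_out = 16.3 °C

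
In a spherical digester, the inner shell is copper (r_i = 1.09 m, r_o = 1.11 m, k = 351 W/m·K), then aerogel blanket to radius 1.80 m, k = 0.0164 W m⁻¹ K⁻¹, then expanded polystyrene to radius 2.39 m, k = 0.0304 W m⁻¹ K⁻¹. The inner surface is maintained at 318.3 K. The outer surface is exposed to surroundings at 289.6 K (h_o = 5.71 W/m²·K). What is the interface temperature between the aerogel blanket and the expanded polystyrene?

Treat each layer as a resistance in series:
  R_copper = (1/1.09 − 1/1.11)/(4πk) = 0.01653/(4π·351) = 3.748×10^-6 K/W
  R_aerogel blanket = (1/1.11 − 1/1.80)/(4πk) = 0.3453/(4π·0.0164) = 1.676 K/W
  R_expanded polystyrene = (1/1.80 − 1/2.39)/(4πk) = 0.1371/(4π·0.0304) = 0.3590 K/W
  R_conv,out = 1/(4πr²h) = 1/(4π·2.39²·5.71) = 0.002440 K/W
ΣR = 3.748×10^-6 + 1.676 + 0.3590 + 0.002440 = 2.037 K/W
Q = ΔT/ΣR = (318.3 K − 289.6 K)/2.037 = 14.09 W
From the inner boundary to the aerogel blanket/expanded polystyrene interface, ΣR_partial = 1.676 K/W.
T_interface = T_in − Q·ΣR_partial = 318.3 K − (14.09)(1.676) = 294.7 K

T = 294.7 K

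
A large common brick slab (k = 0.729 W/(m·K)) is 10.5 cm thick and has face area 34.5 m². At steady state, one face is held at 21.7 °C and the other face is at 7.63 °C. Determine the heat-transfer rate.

Q = kA·ΔT/L = 0.729 × 34.5 × |21.7 °C − 7.63 °C| / 0.105 = 3370 W

Q = 3370 W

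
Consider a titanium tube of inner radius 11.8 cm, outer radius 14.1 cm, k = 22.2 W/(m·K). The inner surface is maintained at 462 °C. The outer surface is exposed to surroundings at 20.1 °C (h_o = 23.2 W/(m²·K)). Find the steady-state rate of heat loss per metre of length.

Resistance network (inner→outer):
  R'_titanium = ln(0.141/0.118)/(2πk) = 0.1781/(2π·22.2) = 0.001277 m·K/W
  R'_conv,out = 1/(2πr h) = 1/(2π·0.141·23.2) = 0.04865 m·K/W
ΣR = 0.001277 + 0.04865 = 0.04993 m·K/W
Q' = ΔT/ΣR = (462 °C − 20.1 °C)/0.04993 = 8850 W/m

Q' = 8.85 kW/m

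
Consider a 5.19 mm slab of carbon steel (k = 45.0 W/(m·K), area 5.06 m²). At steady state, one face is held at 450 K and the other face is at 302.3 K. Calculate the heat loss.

Q = kA·ΔT/L = 45.0 × 5.06 × |450 K − 302.3 K| / 0.00519 = 6.48×10^6 W

Q = 6.48×10^6 W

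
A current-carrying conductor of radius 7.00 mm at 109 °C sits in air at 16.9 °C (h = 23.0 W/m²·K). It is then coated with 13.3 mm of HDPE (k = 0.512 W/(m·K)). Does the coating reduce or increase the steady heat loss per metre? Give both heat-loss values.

increases: 93.2 → 137 W/m

Critical radius for a cylinder: r_cr = k/h = 0.0223 m = 2.23 cm.
Outer radius after coating: r₂ = 0.00700 + 0.0133 = 0.02030 m.
Since r₁ < r_cr and r₂ ≤ r_cr, the coating moves toward the maximum at r_cr — heat loss rises.
Bare: R = 1/(2πr₁h) = 0.9885 m·K/W; Q = 92.1/0.9885 = 93.2 W/m.
Coated: R = R_cond + R_conv = 0.6718 m·K/W; Q = 92.1/0.6718 = 137 W/m.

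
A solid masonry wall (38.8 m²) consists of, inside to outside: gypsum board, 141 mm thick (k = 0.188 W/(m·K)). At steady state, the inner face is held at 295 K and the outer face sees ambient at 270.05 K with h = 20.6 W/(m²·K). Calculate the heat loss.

Q = 1210 W

Treat each layer as a resistance in series:
  R_gypsum board = L/(kA) = 0.141/(0.188·38.8) = 0.01933 K/W
  R_conv,out = 1/(hA) = 1/(20.6·38.8) = 0.001251 K/W
ΣR = 0.01933 + 0.001251 = 0.02058 K/W
Q = ΔT/ΣR = (295 K − 270.05 K)/0.02058 = 1210 W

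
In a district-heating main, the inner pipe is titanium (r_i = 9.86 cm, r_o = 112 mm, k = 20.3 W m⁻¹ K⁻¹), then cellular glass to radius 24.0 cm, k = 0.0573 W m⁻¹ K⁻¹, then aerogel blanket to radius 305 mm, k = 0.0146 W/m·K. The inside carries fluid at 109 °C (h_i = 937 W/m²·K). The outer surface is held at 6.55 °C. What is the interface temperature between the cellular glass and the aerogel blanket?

Treat each layer as a resistance in series:
  R'_conv,in = 1/(2πr h) = 1/(2π·0.0986·937) = 0.001723 m·K/W
  R'_titanium = ln(0.112/0.0986)/(2πk) = 0.1274/(2π·20.3) = 9.991×10^-4 m·K/W
  R'_cellular glass = ln(0.240/0.112)/(2πk) = 0.7621/(2π·0.0573) = 2.117 m·K/W
  R'_aerogel blanket = ln(0.305/0.240)/(2πk) = 0.2397/(2π·0.0146) = 2.613 m·K/W
ΣR = 0.001723 + 9.991×10^-4 + 2.117 + 2.613 = 4.733 m·K/W
Q' = ΔT/ΣR = (109 °C − 6.55 °C)/4.733 = 21.65 W/m
From the inner boundary to the cellular glass/aerogel blanket interface, ΣR_partial = 2.120 m·K/W.
T_interface = T_in − Q'·ΣR_partial = 109 °C − (21.65)(2.120) = 63.1 °C

T = 63.1 °C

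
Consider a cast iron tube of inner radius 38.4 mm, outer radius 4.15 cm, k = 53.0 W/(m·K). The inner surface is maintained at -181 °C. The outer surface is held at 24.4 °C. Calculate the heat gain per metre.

Q' = 8.81×10^5 W/m

Q' = 2πk·ΔT/ln(r₂/r₁) = 2π × 53.0 × 205.4 / ln(0.0415/0.0384) = 8.81×10^5 W/m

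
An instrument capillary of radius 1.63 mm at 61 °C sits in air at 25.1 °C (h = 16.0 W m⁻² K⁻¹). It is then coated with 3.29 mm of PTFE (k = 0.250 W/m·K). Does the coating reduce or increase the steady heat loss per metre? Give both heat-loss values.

Critical radius for a cylinder: r_cr = k/h = 0.0156 m = 1.56 cm.
Outer radius after coating: r₂ = 0.00163 + 0.00329 = 0.00492 m.
Since r₁ < r_cr and r₂ ≤ r_cr, the coating moves toward the maximum at r_cr — heat loss rises.
Bare: R = 1/(2πr₁h) = 6.103 m·K/W; Q = 35.9/6.103 = 5.88 W/m.
Coated: R = R_cond + R_conv = 2.725 m·K/W; Q = 35.9/2.725 = 13.2 W/m.

increases: 5.88 → 13.2 W/m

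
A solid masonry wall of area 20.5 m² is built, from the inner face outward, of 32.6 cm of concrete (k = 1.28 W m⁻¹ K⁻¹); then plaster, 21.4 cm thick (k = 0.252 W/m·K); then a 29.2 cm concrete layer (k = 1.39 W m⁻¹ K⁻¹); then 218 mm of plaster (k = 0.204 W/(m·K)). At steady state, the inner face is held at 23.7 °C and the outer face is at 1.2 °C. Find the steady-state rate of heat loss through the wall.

Resistance network (inner→outer):
  R_concrete = L/(kA) = 0.326/(1.28·20.5) = 0.01242 K/W
  R_plaster = L/(kA) = 0.214/(0.252·20.5) = 0.04142 K/W
  R_concrete = L/(kA) = 0.292/(1.39·20.5) = 0.01025 K/W
  R_plaster = L/(kA) = 0.218/(0.204·20.5) = 0.05213 K/W
ΣR = 0.01242 + 0.04142 + 0.01025 + 0.05213 = 0.1162 K/W
Q = ΔT/ΣR = (23.7 °C − 1.2 °C)/0.1162 = 194 W

Q = 194 W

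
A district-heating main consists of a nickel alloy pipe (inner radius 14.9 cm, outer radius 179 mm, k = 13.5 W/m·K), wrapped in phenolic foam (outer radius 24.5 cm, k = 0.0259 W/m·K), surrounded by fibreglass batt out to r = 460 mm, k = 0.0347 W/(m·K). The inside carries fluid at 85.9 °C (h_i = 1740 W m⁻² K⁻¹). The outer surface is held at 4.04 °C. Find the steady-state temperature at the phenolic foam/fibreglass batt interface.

Treat each layer as a resistance in series:
  R'_conv,in = 1/(2πr h) = 1/(2π·0.149·1740) = 6.139×10^-4 m·K/W
  R'_nickel alloy = ln(0.179/0.149)/(2πk) = 0.1834/(2π·13.5) = 0.002163 m·K/W
  R'_phenolic foam = ln(0.245/0.179)/(2πk) = 0.3139/(2π·0.0259) = 1.929 m·K/W
  R'_fibreglass batt = ln(0.460/0.245)/(2πk) = 0.6300/(2π·0.0347) = 2.889 m·K/W
ΣR = 6.139×10^-4 + 0.002163 + 1.929 + 2.889 = 4.821 m·K/W
Q' = ΔT/ΣR = (85.9 °C − 4.04 °C)/4.821 = 16.98 W/m
From the inner boundary to the phenolic foam/fibreglass batt interface, ΣR_partial = 1.932 m·K/W.
T_interface = T_in − Q'·ΣR_partial = 85.9 °C − (16.98)(1.932) = 53.1 °C

T = 53.1 °C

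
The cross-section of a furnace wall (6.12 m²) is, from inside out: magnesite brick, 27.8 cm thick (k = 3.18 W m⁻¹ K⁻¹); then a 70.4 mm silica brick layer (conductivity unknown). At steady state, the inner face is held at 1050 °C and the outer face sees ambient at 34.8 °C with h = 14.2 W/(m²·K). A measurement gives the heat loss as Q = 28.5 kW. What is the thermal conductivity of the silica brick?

ΣR = ΔT/Q = |1050 − 34.8|/28500 = 0.03562 K/W
Known resistances:
  R_magnesite brick = L/(kA) = 0.278/(3.18·6.12) = 0.01428 K/W
  R_conv,out = 1/(hA) = 1/(14.2·6.12) = 0.01151 K/W
R_silica brick = ΣR − ΣR_known = 0.03562 − 0.02579 = 0.009830 K/W
L/(kA) = 0.009830 ⇒ k = 0.0704/(0.009830·6.12) = 1.17 W/m·K

k = 1.17 W/m·K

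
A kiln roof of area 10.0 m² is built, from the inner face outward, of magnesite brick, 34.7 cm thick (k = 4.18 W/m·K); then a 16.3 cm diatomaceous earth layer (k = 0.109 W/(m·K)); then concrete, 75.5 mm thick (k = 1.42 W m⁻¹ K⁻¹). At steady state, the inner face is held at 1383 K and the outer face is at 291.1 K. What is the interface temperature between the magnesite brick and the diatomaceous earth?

T = 1327 K

Resistance network (inner→outer):
  R_magnesite brick = L/(kA) = 0.347/(4.18·10.0) = 0.008301 K/W
  R_diatomaceous earth = L/(kA) = 0.163/(0.109·10.0) = 0.1495 K/W
  R_concrete = L/(kA) = 0.0755/(1.42·10.0) = 0.005317 K/W
ΣR = 0.008301 + 0.1495 + 0.005317 = 0.1631 K/W
Q = ΔT/ΣR = (1383 K − 291.1 K)/0.1631 = 6695 W
From the inner boundary to the magnesite brick/diatomaceous earth interface, ΣR_partial = 0.008301 K/W.
T_interface = T_in − Q·ΣR_partial = 1383 K − (6695)(0.008301) = 1327 K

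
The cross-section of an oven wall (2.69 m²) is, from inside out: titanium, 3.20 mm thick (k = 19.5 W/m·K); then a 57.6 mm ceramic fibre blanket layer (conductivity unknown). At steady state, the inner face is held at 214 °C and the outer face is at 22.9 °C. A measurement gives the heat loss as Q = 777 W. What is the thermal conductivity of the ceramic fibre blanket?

k = 0.0871 W/m·K

ΣR = ΔT/Q = |214 − 22.9|/777 = 0.2459 K/W
Known resistances:
  R_titanium = L/(kA) = 0.00320/(19.5·2.69) = 6.100×10^-5 K/W
R_ceramic fibre blanket = ΣR − ΣR_known = 0.2459 − 6.100×10^-5 = 0.2458 K/W
L/(kA) = 0.2458 ⇒ k = 0.0576/(0.2458·2.69) = 0.0871 W/m·K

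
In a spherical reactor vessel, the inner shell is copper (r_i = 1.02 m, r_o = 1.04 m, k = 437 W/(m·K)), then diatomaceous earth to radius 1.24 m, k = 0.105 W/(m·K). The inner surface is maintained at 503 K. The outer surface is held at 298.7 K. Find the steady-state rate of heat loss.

Series thermal resistances, inner to outer:
  R_copper = (1/1.02 − 1/1.04)/(4πk) = 0.01885/(4π·437) = 3.433×10^-6 K/W
  R_diatomaceous earth = (1/1.04 − 1/1.24)/(4πk) = 0.1551/(4π·0.105) = 0.1175 K/W
ΣR = 3.433×10^-6 + 0.1175 = 0.1175 K/W
Q = ΔT/ΣR = (503 K − 298.7 K)/0.1175 = 1740 W

Q = 1740 W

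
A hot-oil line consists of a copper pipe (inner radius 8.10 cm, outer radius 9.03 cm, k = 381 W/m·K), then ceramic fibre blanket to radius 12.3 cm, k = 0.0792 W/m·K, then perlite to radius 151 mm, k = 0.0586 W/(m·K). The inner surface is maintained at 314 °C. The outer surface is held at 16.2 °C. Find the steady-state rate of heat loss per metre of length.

Treat each layer as a resistance in series:
  R'_copper = ln(0.0903/0.0810)/(2πk) = 0.1087/(2π·381) = 4.540×10^-5 m·K/W
  R'_ceramic fibre blanket = ln(0.123/0.0903)/(2πk) = 0.3090/(2π·0.0792) = 0.6210 m·K/W
  R'_perlite = ln(0.151/0.123)/(2πk) = 0.2051/(2π·0.0586) = 0.5570 m·K/W
ΣR = 4.540×10^-5 + 0.6210 + 0.5570 = 1.178 m·K/W
Q' = ΔT/ΣR = (314 °C − 16.2 °C)/1.178 = 253 W/m

Q' = 253 W/m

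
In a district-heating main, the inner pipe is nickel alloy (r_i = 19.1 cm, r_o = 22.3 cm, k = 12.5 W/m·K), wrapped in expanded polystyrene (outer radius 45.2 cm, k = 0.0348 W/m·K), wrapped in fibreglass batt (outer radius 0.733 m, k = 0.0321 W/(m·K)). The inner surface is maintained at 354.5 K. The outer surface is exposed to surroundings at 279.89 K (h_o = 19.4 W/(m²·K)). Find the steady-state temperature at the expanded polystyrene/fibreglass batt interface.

Resistance network (inner→outer):
  R'_nickel alloy = ln(0.223/0.191)/(2πk) = 0.1549/(2π·12.5) = 0.001972 m·K/W
  R'_expanded polystyrene = ln(0.452/0.223)/(2πk) = 0.7065/(2π·0.0348) = 3.231 m·K/W
  R'_fibreglass batt = ln(0.733/0.452)/(2πk) = 0.4835/(2π·0.0321) = 2.397 m·K/W
  R'_conv,out = 1/(2πr h) = 1/(2π·0.733·19.4) = 0.01119 m·K/W
ΣR = 0.001972 + 3.231 + 2.397 + 0.01119 = 5.641 m·K/W
Q' = ΔT/ΣR = (354.5 K − 279.89 K)/5.641 = 13.23 W/m
From the inner boundary to the expanded polystyrene/fibreglass batt interface, ΣR_partial = 3.233 m·K/W.
T_interface = T_in − Q'·ΣR_partial = 354.5 K − (13.23)(3.233) = 311.7 K

T = 311.7 K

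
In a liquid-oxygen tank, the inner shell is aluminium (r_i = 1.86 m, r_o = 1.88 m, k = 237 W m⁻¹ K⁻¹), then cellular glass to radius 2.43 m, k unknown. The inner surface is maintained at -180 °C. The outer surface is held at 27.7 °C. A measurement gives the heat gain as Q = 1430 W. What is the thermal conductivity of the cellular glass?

k = 0.0660 W/m·K

ΣR = ΔT/Q = |-180 − 27.7|/1430 = 0.1452 K/W
Known resistances:
  R_aluminium = (1/1.86 − 1/1.88)/(4πk) = 0.005720/(4π·237) = 1.920×10^-6 K/W
R_cellular glass = ΣR − ΣR_known = 0.1452 − 1.920×10^-6 = 0.1452 K/W
(1/r₁−1/r₂)/(4πk) = 0.1452 ⇒ k = 0.1204/(4π·0.1452) = 0.0660 W/m·K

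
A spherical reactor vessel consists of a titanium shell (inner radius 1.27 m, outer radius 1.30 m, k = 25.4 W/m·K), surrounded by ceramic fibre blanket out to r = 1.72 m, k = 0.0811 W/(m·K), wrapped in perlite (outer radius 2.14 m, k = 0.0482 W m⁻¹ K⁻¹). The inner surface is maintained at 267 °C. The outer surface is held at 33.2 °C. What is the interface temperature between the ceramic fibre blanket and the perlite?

T = 151 °C

Series thermal resistances, inner to outer:
  R_titanium = (1/1.27 − 1/1.30)/(4πk) = 0.01817/(4π·25.4) = 5.693×10^-5 K/W
  R_ceramic fibre blanket = (1/1.30 − 1/1.72)/(4πk) = 0.1878/(4π·0.0811) = 0.1843 K/W
  R_perlite = (1/1.72 − 1/2.14)/(4πk) = 0.1141/(4π·0.0482) = 0.1884 K/W
ΣR = 5.693×10^-5 + 0.1843 + 0.1884 = 0.3728 K/W
Q = ΔT/ΣR = (267 °C − 33.2 °C)/0.3728 = 627.1 W
From the inner boundary to the ceramic fibre blanket/perlite interface, ΣR_partial = 0.1844 K/W.
T_interface = T_in − Q·ΣR_partial = 267 °C − (627.1)(0.1844) = 151 °C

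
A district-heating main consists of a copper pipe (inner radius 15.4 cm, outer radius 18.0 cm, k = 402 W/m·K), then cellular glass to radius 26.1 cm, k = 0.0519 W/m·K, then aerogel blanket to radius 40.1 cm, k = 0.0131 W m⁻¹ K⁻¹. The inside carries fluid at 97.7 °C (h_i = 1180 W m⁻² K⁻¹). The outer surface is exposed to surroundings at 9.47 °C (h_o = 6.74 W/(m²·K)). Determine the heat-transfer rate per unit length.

Treat each layer as a resistance in series:
  R'_conv,in = 1/(2πr h) = 1/(2π·0.154·1180) = 8.758×10^-4 m·K/W
  R'_copper = ln(0.180/0.154)/(2πk) = 0.1560/(2π·402) = 6.176×10^-5 m·K/W
  R'_cellular glass = ln(0.261/0.180)/(2πk) = 0.3716/(2π·0.0519) = 1.139 m·K/W
  R'_aerogel blanket = ln(0.401/0.261)/(2πk) = 0.4294/(2π·0.0131) = 5.217 m·K/W
  R'_conv,out = 1/(2πr h) = 1/(2π·0.401·6.74) = 0.05889 m·K/W
ΣR = 8.758×10^-4 + 6.176×10^-5 + 1.139 + 5.217 + 0.05889 = 6.416 m·K/W
Q' = ΔT/ΣR = (97.7 °C − 9.47 °C)/6.416 = 13.8 W/m

Q' = 13.8 W/m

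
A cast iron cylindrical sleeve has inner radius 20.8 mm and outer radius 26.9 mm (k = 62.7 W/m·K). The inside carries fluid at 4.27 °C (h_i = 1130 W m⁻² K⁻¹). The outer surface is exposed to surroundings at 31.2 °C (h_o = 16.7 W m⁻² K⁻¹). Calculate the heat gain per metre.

Q' = 74.5 W/m

Series thermal resistances, inner to outer:
  R'_conv,in = 1/(2πr h) = 1/(2π·0.0208·1130) = 0.006771 m·K/W
  R'_cast iron = ln(0.0269/0.0208)/(2πk) = 0.2572/(2π·62.7) = 6.528×10^-4 m·K/W
  R'_conv,out = 1/(2πr h) = 1/(2π·0.0269·16.7) = 0.3543 m·K/W
ΣR = 0.006771 + 6.528×10^-4 + 0.3543 = 0.3617 m·K/W
Q' = ΔT/ΣR = (4.27 °C − 31.2 °C)/0.3617 = -74.5 W/m
(Negative Q' ⇒ heat flows inward; heat gain = 74.5 W/m.)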